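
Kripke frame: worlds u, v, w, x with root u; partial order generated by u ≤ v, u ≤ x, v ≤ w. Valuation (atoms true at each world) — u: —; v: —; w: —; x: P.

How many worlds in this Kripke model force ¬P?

2

u: does not force it — u ⊮ ¬P since x is accessible from u and x ⊩ P.
v: forces it.
w: forces it.
x: does not force it — x ⊮ ¬P since x is accessible from x and x ⊩ P.
Worlds forcing the formula: {v, w}.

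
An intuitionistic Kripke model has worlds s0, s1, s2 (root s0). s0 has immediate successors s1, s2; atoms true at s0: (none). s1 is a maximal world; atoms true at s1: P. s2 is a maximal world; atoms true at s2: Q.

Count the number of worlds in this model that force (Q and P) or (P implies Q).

s0: does not force it — s0 does not force (Q and P) or (P implies Q): neither disjunct is forced at s0.
s1: does not force it — s1 does not force (Q and P) or (P implies Q): neither disjunct is forced at s1.
s2: forces it.
Worlds forcing the formula: {s2}.

1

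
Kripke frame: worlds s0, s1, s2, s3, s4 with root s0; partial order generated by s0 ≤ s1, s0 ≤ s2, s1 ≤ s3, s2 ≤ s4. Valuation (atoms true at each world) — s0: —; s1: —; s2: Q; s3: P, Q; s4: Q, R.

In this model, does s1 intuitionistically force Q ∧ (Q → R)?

No

s1 ⊮ Q ∧ (Q → R) since s1 fails Q.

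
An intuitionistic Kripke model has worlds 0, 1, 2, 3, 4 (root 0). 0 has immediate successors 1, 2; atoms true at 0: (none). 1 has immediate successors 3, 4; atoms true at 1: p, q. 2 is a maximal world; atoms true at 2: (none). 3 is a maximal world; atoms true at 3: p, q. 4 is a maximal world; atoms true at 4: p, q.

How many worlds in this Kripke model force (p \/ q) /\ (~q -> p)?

0: does not force it — 0 ||-/- (p \/ q) /\ (~q -> p) since 0 fails p \/ q.
1: forces it.
2: does not force it — 2 ||-/- (p \/ q) /\ (~q -> p) since 2 fails p \/ q.
3: forces it.
4: forces it.
Worlds forcing the formula: {1, 3, 4}.

3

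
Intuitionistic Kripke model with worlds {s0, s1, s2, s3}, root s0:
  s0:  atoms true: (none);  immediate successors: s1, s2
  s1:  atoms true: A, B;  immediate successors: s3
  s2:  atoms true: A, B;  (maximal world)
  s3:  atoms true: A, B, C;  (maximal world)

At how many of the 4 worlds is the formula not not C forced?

2

s0: does not force it — s0 does not force not not C since s2 is accessible from s0 and s2 forces not C.
s1: forces it.
s2: does not force it — s2 does not force not not C since s2 is accessible from s2 and s2 forces not C.
s3: forces it.
Worlds forcing the formula: {s1, s3}.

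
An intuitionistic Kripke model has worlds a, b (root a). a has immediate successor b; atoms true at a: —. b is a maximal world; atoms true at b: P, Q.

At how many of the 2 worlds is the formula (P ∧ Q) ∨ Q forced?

1

a: does not force it — a ⊮ (P ∧ Q) ∨ Q: neither disjunct is forced at a.
b: forces it.
Worlds forcing the formula: {b}.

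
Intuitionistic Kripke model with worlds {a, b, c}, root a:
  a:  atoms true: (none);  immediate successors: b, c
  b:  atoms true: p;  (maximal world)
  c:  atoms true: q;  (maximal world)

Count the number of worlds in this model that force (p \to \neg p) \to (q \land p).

a: does not force it — a \nVdash (p \to \neg p) \to (q \land p): at the accessible world c, c \Vdash p \to \neg p but c \nVdash q \land p.
b: forces it.
c: does not force it — c \nVdash (p \to \neg p) \to (q \land p): already at c itself, c \Vdash p \to \neg p but c \nVdash q \land p.
Worlds forcing the formula: {b}.

1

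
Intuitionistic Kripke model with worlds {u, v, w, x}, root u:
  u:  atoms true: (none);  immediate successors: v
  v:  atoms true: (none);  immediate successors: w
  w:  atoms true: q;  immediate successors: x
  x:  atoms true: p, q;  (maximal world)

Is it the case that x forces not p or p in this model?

x forces not p or p via the disjunct p.

Yes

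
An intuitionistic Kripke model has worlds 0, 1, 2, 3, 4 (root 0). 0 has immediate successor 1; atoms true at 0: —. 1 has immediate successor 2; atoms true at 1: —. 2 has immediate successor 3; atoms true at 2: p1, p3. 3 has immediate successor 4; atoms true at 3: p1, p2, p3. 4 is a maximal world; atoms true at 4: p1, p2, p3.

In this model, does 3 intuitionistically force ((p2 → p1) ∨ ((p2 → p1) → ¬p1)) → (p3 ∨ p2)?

Yes

3 ⊩ ((p2 → p1) ∨ ((p2 → p1) → ¬p1)) → (p3 ∨ p2): every world accessible from 3 that forces (p2 → p1) ∨ ((p2 → p1) → ¬p1) (namely 3, 4) also forces p3 ∨ p2.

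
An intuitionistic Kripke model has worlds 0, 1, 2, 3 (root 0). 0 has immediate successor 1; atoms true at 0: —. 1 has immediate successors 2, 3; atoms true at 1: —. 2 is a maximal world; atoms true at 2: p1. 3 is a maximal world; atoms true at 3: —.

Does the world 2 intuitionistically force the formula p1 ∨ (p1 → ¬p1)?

Yes

2 ⊩ p1 ∨ (p1 → ¬p1) via the disjunct p1.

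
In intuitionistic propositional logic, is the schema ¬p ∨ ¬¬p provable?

No

This is the weak law of excluded middle, which is not intuitionistically valid.
A Kripke countermodel: worlds 0, 1, 2; order generated by 0 ≤ 1, 0 ≤ 2; atoms true at each world — 0:{}; 1:{p}; 2:{}.
0 ⊮ ¬p ∨ ¬¬p: neither disjunct is forced at 0.
0 ⊮ ¬p since 1 is accessible from 0 and 1 ⊩ p.
So the root 0 does not force the formula.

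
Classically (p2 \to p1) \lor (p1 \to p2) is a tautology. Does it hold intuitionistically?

This is the Gödel–Dummett linearity axiom, which is not intuitionistically valid.
A Kripke countermodel: worlds w0, w1, w2; order generated by w0 \le w1, w0 \le w2; atoms true at each world — w0:{}; w1:{p2}; w2:{p1}.
w0 \nVdash (p2 \to p1) \lor (p1 \to p2): neither disjunct is forced at w0.
w0 \nVdash p2 \to p1: at the accessible world w1, w1 \Vdash p2 but w1 \nVdash p1.
w1 lacks atom p1, so w1 \nVdash p1.
So the root w0 does not force the formula.

No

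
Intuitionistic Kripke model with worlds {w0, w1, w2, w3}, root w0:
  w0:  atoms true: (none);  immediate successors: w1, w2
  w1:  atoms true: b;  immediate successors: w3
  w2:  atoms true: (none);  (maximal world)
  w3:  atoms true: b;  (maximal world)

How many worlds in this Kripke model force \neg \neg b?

w0: does not force it — w0 \nVdash \neg \neg b since w2 is accessible from w0 and w2 \Vdash \neg b.
w1: forces it.
w2: does not force it.
w3: forces it.
Worlds forcing the formula: {w1, w3}.

2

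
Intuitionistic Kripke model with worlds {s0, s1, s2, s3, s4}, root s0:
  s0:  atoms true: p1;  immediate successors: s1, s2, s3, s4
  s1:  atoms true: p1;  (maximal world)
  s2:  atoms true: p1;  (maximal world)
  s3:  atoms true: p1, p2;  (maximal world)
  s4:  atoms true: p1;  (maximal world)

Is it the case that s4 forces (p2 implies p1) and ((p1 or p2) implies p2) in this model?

No

s4 does not force (p2 implies p1) and ((p1 or p2) implies p2) since s4 fails (p1 or p2) implies p2.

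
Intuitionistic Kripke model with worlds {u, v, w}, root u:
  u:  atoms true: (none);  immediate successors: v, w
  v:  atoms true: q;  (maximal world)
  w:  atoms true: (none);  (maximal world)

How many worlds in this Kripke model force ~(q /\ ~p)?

u: does not force it — u ||-/- ~(q /\ ~p) since v is accessible from u and v ||- q /\ ~p.
v: does not force it.
w: forces it.
Worlds forcing the formula: {w}.

1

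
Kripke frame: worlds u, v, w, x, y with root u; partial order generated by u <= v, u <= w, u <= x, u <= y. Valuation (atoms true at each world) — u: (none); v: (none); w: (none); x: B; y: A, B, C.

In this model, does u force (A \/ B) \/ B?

No

u ||-/- (A \/ B) \/ B: neither disjunct is forced at u.
u ||-/- A \/ B: neither disjunct is forced at u.
u lacks atom A, so u ||-/- A.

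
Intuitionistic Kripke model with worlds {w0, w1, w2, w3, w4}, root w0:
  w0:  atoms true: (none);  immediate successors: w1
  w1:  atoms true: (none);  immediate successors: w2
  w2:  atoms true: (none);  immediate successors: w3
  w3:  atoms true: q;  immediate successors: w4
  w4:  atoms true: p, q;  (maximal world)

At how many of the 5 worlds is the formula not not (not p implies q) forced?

w0: forces it.
w1: forces it.
w2: forces it.
w3: forces it.
w4: forces it.
Worlds forcing the formula: {w0, w1, w2, w3, w4}.

5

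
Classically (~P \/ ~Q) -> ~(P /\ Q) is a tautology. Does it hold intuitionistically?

This is a constructively valid De Morgan direction (disjunction of negations to negated conjunction), which is intuitionistically derivable.
If ~P holds at a world then no accessible world forces P, hence none forces P /\ Q; likewise for ~Q.

Yes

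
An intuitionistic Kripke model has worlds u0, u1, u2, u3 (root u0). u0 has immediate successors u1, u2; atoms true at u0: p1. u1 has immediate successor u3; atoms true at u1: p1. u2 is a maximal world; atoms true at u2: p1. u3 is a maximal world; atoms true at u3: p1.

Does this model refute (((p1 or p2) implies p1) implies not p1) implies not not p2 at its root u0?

No

u0 forces (((p1 or p2) implies p1) implies not p1) implies not not p2 vacuously: no world accessible from u0 forces the antecedent ((p1 or p2) implies p1) implies not p1.
So the root u0 forces (((p1 or p2) implies p1) implies not p1) implies not not p2; the model is not a countermodel.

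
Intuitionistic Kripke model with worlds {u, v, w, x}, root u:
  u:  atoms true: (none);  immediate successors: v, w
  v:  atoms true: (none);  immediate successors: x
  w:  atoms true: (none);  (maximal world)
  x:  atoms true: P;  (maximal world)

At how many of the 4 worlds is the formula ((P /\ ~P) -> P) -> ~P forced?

1

u: does not force it — u ||-/- ((P /\ ~P) -> P) -> ~P: already at u itself, u ||- (P /\ ~P) -> P but u ||-/- ~P.
v: does not force it — v ||-/- ((P /\ ~P) -> P) -> ~P: already at v itself, v ||- (P /\ ~P) -> P but v ||-/- ~P.
w: forces it.
x: does not force it — x ||-/- ((P /\ ~P) -> P) -> ~P: already at x itself, x ||- (P /\ ~P) -> P but x ||-/- ~P.
Worlds forcing the formula: {w}.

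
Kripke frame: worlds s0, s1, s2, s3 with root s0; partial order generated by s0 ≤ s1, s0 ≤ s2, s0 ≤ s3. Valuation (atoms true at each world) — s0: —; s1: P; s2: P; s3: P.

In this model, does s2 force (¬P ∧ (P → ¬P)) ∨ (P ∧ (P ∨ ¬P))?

s2 ⊩ (¬P ∧ (P → ¬P)) ∨ (P ∧ (P ∨ ¬P)) via the disjunct P ∧ (P ∨ ¬P).

Yes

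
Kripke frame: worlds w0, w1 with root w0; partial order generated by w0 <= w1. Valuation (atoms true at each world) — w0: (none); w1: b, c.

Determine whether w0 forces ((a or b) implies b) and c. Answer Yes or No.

No

w0 does not force ((a or b) implies b) and c since w0 fails c.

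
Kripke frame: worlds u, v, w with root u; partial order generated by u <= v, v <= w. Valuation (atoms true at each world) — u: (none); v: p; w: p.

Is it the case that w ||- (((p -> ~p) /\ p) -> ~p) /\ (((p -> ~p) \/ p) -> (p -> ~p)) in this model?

No

w ||-/- (((p -> ~p) /\ p) -> ~p) /\ (((p -> ~p) \/ p) -> (p -> ~p)) since w fails ((p -> ~p) \/ p) -> (p -> ~p).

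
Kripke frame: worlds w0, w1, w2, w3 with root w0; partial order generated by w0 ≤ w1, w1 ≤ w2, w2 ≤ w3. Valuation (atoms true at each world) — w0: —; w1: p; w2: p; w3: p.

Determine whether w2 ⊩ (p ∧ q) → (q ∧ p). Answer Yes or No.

Yes

w2 ⊩ (p ∧ q) → (q ∧ p) vacuously: no world accessible from w2 forces the antecedent p ∧ q.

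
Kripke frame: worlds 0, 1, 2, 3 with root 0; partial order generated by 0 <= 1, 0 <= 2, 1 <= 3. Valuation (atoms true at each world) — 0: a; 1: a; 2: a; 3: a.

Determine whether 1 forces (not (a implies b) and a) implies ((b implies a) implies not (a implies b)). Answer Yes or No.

Yes

1 forces (not (a implies b) and a) implies ((b implies a) implies not (a implies b)): every world accessible from 1 that forces not (a implies b) and a (namely 1, 3) also forces (b implies a) implies not (a implies b).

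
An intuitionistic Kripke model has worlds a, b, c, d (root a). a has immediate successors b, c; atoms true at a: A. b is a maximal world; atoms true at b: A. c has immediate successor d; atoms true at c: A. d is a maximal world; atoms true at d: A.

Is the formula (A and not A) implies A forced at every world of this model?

a forces (A and not A) implies A vacuously: no world accessible from a forces the antecedent A and not A.
Since the root a forces (A and not A) implies A and forcing is persistent (monotone upward), every world forces it.

Yes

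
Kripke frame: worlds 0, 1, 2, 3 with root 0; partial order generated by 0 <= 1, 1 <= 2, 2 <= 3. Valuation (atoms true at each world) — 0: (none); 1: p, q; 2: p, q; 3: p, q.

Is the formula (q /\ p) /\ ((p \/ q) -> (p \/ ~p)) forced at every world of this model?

No

Not every world: 0 ||-/- (q /\ p) /\ ((p \/ q) -> (p \/ ~p)).
0 ||-/- (q /\ p) /\ ((p \/ q) -> (p \/ ~p)) since 0 fails q /\ p.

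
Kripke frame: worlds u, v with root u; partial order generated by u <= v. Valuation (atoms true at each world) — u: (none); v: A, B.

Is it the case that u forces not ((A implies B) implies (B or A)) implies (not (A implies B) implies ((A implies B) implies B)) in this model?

Yes

u forces not ((A implies B) implies (B or A)) implies (not (A implies B) implies ((A implies B) implies B)) vacuously: no world accessible from u forces the antecedent not ((A implies B) implies (B or A)).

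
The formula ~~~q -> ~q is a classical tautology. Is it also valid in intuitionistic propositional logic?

Yes

This is triple-negation reduction, which is intuitionistically derivable.
Assume ~~~q and suppose q. Then ~~q (double-negation introduction), contradicting ~~~q. So ~q.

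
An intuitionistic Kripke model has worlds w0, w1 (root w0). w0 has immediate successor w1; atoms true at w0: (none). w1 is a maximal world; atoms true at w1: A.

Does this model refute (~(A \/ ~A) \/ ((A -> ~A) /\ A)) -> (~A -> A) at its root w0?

No

w0 ||- (~(A \/ ~A) \/ ((A -> ~A) /\ A)) -> (~A -> A) vacuously: no world accessible from w0 forces the antecedent ~(A \/ ~A) \/ ((A -> ~A) /\ A).
So the root w0 forces (~(A \/ ~A) \/ ((A -> ~A) /\ A)) -> (~A -> A); the model is not a countermodel.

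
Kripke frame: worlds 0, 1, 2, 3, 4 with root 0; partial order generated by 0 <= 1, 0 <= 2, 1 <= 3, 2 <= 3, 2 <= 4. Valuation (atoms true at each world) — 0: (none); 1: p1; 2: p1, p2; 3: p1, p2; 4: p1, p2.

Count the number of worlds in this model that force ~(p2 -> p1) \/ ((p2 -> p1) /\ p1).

0: does not force it — 0 ||-/- ~(p2 -> p1) \/ ((p2 -> p1) /\ p1): neither disjunct is forced at 0.
1: forces it.
2: forces it.
3: forces it.
4: forces it.
Worlds forcing the formula: {1, 2, 3, 4}.

4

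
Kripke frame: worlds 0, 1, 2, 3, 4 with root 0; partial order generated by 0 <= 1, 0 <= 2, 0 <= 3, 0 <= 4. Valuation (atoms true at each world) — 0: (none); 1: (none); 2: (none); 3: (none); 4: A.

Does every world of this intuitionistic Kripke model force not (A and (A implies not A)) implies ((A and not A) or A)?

Not every world: 0 does not force not (A and (A implies not A)) implies ((A and not A) or A).
0 does not force not (A and (A implies not A)) implies ((A and not A) or A): already at 0 itself, 0 forces not (A and (A implies not A)) but 0 does not force (A and not A) or A.
0 does not force (A and not A) or A: neither disjunct is forced at 0.
0 does not force A and not A since 0 fails A.

No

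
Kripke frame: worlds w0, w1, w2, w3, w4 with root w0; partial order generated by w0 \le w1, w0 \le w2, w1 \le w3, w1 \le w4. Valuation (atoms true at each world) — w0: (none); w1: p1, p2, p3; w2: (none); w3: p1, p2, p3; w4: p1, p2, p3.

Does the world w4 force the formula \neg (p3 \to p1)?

No

w4 \nVdash \neg (p3 \to p1) since w4 is accessible from w4 and w4 \Vdash p3 \to p1.
w4 \Vdash p3 \to p1: every world accessible from w4 that forces p3 (namely w4) also forces p1.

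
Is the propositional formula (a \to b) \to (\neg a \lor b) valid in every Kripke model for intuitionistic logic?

This is the material-implication-as-disjunction principle, which is not intuitionistically valid.
A Kripke countermodel: worlds s0, s1; order generated by s0 \le s1; atoms true at each world — s0:{}; s1:{a,b}.
s0 \nVdash (a \to b) \to (\neg a \lor b): already at s0 itself, s0 \Vdash a \to b but s0 \nVdash \neg a \lor b.
s0 \nVdash \neg a \lor b: neither disjunct is forced at s0.
s0 \nVdash \neg a since s1 is accessible from s0 and s1 \Vdash a.
So the root s0 does not force the formula.

No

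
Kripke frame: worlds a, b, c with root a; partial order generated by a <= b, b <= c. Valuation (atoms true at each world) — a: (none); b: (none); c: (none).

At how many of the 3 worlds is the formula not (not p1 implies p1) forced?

3

a: forces it.
b: forces it.
c: forces it.
Worlds forcing the formula: {a, b, c}.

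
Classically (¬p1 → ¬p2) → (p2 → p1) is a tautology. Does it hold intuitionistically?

This is the converse of contraposition, which is not intuitionistically valid.
A Kripke countermodel: worlds a, b; order generated by a ≤ b; atoms true at each world — a:{p2}; b:{p1,p2}.
a ⊮ (¬p1 → ¬p2) → (p2 → p1): already at a itself, a ⊩ ¬p1 → ¬p2 but a ⊮ p2 → p1.
a ⊮ p2 → p1: already at a itself, a ⊩ p2 but a ⊮ p1.
a lacks atom p1, so a ⊮ p1.
So the root a does not force the formula.

No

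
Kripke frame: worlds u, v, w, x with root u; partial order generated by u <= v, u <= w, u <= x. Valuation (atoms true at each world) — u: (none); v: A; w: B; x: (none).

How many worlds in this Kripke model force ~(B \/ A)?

u: does not force it — u ||-/- ~(B \/ A) since v is accessible from u and v ||- B \/ A.
v: does not force it — v ||-/- ~(B \/ A) since v is accessible from v and v ||- B \/ A.
w: does not force it.
x: forces it.
Worlds forcing the formula: {x}.

1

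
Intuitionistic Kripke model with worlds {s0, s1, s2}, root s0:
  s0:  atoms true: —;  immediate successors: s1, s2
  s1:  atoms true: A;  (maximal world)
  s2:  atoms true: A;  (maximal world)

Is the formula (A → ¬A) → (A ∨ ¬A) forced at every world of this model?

s0 ⊩ (A → ¬A) → (A ∨ ¬A) vacuously: no world accessible from s0 forces the antecedent A → ¬A.
Since the root s0 forces (A → ¬A) → (A ∨ ¬A) and forcing is persistent (monotone upward), every world forces it.

Yes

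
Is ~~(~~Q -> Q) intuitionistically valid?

Yes

This is the double negation of double-negation elimination, which is intuitionistically derivable.
By Glivenko's theorem the double negation of any classical propositional tautology is intuitionistically provable; ~~Q -> Q is classically a tautology.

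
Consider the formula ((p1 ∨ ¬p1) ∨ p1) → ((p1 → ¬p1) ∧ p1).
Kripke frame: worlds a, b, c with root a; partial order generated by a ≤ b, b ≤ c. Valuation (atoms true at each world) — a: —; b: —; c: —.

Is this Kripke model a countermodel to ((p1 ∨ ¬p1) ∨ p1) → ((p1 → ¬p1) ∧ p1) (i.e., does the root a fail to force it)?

a ⊮ ((p1 ∨ ¬p1) ∨ p1) → ((p1 → ¬p1) ∧ p1): already at a itself, a ⊩ (p1 ∨ ¬p1) ∨ p1 but a ⊮ (p1 → ¬p1) ∧ p1.
a ⊮ (p1 → ¬p1) ∧ p1 since a fails p1.
So the root a does not force ((p1 ∨ ¬p1) ∨ p1) → ((p1 → ¬p1) ∧ p1); the model is a countermodel.

Yes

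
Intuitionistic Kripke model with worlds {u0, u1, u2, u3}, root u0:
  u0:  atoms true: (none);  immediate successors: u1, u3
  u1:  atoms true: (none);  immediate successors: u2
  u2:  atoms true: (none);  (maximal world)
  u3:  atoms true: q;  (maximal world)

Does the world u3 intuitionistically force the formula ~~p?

u3 ||-/- ~~p since u3 is accessible from u3 and u3 ||- ~p.
u3 ||- ~p: no world accessible from u3 forces p.

No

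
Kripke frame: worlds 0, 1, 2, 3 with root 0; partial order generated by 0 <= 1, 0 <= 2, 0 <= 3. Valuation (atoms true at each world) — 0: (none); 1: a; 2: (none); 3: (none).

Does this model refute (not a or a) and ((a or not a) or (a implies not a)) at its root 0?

0 does not force (not a or a) and ((a or not a) or (a implies not a)) since 0 fails not a or a.
So the root 0 does not force (not a or a) and ((a or not a) or (a implies not a)); the model is a countermodel.

Yes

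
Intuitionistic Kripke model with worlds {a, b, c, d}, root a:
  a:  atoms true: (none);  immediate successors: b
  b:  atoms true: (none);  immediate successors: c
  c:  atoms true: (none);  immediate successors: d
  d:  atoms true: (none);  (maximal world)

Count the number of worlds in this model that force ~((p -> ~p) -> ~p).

a: does not force it — a ||-/- ~((p -> ~p) -> ~p) since a is accessible from a and a ||- (p -> ~p) -> ~p.
b: does not force it — b ||-/- ~((p -> ~p) -> ~p) since b is accessible from b and b ||- (p -> ~p) -> ~p.
c: does not force it — c ||-/- ~((p -> ~p) -> ~p) since c is accessible from c and c ||- (p -> ~p) -> ~p.
d: does not force it.
Worlds forcing the formula: { }.

0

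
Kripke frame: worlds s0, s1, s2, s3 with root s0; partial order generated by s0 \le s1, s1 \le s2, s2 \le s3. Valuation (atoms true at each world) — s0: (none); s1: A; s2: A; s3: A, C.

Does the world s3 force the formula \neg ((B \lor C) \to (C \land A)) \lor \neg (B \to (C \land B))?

s3 \nVdash \neg ((B \lor C) \to (C \land A)) \lor \neg (B \to (C \land B)): neither disjunct is forced at s3.
s3 \nVdash \neg ((B \lor C) \to (C \land A)) since s3 is accessible from s3 and s3 \Vdash (B \lor C) \to (C \land A).
s3 \Vdash (B \lor C) \to (C \land A): every world accessible from s3 that forces B \lor C (namely s3) also forces C \land A.

No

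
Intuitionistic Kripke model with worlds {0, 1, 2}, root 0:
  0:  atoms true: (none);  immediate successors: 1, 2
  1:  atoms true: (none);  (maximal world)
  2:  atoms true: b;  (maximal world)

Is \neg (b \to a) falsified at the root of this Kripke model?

Yes

0 \nVdash \neg (b \to a) since 1 is accessible from 0 and 1 \Vdash b \to a.
1 \Vdash b \to a vacuously: no world accessible from 1 forces the antecedent b.
So the root 0 does not force \neg (b \to a); the model is a countermodel.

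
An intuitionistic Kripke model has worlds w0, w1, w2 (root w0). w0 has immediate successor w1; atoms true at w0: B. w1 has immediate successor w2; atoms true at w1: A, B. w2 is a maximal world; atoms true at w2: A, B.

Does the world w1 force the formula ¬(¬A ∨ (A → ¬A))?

w1 ⊩ ¬(¬A ∨ (A → ¬A)): no world accessible from w1 forces ¬A ∨ (A → ¬A).

Yes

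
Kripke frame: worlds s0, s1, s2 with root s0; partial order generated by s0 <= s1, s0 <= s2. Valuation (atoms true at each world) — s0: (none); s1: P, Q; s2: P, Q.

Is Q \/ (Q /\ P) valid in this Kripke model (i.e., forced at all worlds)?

Not every world: s0 ||-/- Q \/ (Q /\ P).
s0 ||-/- Q \/ (Q /\ P): neither disjunct is forced at s0.
s0 lacks atom Q, so s0 ||-/- Q.

No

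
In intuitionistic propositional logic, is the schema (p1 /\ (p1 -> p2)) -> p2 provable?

This is modus ponens in implicational form, which is intuitionistically derivable.
If a world forces p1 and p1 -> p2, then applying the implication at that world (which is accessible from itself) gives p2.

Yes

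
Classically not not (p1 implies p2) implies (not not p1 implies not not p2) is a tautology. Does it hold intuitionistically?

Yes

This is the distribution of double negation over implication, which is intuitionistically derivable.
Assume not not (p1 implies p2) and not not p1; suppose not p2. Then p1 implies p2 would give not p1 (by contraposition), contradicting not not p1; so not (p1 implies p2), contradicting not not (p1 implies p2). Hence not not p2.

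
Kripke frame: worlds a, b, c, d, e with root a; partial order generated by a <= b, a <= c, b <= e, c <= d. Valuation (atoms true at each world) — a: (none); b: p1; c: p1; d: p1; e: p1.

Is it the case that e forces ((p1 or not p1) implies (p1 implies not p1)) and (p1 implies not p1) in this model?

No

e does not force ((p1 or not p1) implies (p1 implies not p1)) and (p1 implies not p1) since e fails (p1 or not p1) implies (p1 implies not p1).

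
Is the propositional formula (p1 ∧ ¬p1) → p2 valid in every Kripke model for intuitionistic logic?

Yes

This is an instance of ex falso quodlibet, which is intuitionistically derivable.
No world can force both p1 and ¬p1, so the antecedent p1 ∧ ¬p1 is never forced and the implication holds vacuously at every world.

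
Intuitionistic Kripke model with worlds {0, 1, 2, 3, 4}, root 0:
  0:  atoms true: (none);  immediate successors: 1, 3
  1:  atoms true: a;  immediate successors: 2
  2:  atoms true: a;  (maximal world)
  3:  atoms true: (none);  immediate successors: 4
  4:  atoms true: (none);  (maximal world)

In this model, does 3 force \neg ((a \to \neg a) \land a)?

Yes

3 \Vdash \neg ((a \to \neg a) \land a): no world accessible from 3 forces (a \to \neg a) \land a.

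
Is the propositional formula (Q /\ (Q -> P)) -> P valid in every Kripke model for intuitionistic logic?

Yes

This is modus ponens in implicational form, which is intuitionistically derivable.
If a world forces Q and Q -> P, then applying the implication at that world (which is accessible from itself) gives P.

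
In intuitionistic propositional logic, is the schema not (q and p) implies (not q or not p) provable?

This is the constructively invalid direction of De Morgan's law for conjunction, which is not intuitionistically valid.
A Kripke countermodel: worlds 0, 1, 2; order generated by 0 <= 1, 0 <= 2; atoms true at each world — 0:{}; 1:{q}; 2:{p}.
0 does not force not (q and p) implies (not q or not p): already at 0 itself, 0 forces not (q and p) but 0 does not force not q or not p.
0 does not force not q or not p: neither disjunct is forced at 0.
0 does not force not q since 1 is accessible from 0 and 1 forces q.
So the root 0 does not force the formula.

No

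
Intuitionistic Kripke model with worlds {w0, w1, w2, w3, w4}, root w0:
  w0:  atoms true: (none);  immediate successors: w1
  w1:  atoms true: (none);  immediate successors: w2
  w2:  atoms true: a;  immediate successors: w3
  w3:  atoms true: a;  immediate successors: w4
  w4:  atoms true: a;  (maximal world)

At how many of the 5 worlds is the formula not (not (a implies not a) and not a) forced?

w0: forces it.
w1: forces it.
w2: forces it.
w3: forces it.
w4: forces it.
Worlds forcing the formula: {w0, w1, w2, w3, w4}.

5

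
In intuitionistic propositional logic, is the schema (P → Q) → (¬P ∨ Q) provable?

No

This is the material-implication-as-disjunction principle, which is not intuitionistically valid.
A Kripke countermodel: worlds a, b; order generated by a ≤ b; atoms true at each world — a:{}; b:{P,Q}.
a ⊮ (P → Q) → (¬P ∨ Q): already at a itself, a ⊩ P → Q but a ⊮ ¬P ∨ Q.
a ⊮ ¬P ∨ Q: neither disjunct is forced at a.
a ⊮ ¬P since b is accessible from a and b ⊩ P.
So the root a does not force the formula.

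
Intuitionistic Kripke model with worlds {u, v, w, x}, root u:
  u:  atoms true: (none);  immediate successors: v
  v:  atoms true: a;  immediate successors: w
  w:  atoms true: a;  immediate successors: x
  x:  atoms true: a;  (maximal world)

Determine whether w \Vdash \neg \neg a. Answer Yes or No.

w \Vdash \neg \neg a: no world accessible from w forces \neg a.

Yes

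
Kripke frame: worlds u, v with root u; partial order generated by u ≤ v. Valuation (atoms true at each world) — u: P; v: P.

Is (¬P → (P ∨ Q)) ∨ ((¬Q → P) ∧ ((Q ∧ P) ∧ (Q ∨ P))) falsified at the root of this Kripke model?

u ⊩ (¬P → (P ∨ Q)) ∨ ((¬Q → P) ∧ ((Q ∧ P) ∧ (Q ∨ P))) via the disjunct ¬P → (P ∨ Q).
So the root u forces (¬P → (P ∨ Q)) ∨ ((¬Q → P) ∧ ((Q ∧ P) ∧ (Q ∨ P))); the model is not a countermodel.

No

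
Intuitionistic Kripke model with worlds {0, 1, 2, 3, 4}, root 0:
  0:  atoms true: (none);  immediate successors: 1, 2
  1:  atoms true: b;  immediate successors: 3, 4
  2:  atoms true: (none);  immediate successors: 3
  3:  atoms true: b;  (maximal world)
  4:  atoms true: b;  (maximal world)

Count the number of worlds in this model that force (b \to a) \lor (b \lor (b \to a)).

3

0: does not force it — 0 \nVdash (b \to a) \lor (b \lor (b \to a)): neither disjunct is forced at 0.
1: forces it.
2: does not force it — 2 \nVdash (b \to a) \lor (b \lor (b \to a)): neither disjunct is forced at 2.
3: forces it.
4: forces it.
Worlds forcing the formula: {1, 3, 4}.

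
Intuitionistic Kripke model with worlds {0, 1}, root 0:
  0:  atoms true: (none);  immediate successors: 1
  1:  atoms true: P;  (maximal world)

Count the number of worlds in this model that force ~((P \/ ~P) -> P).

0: does not force it — 0 ||-/- ~((P \/ ~P) -> P) since 0 is accessible from 0 and 0 ||- (P \/ ~P) -> P.
1: does not force it.
Worlds forcing the formula: { }.

0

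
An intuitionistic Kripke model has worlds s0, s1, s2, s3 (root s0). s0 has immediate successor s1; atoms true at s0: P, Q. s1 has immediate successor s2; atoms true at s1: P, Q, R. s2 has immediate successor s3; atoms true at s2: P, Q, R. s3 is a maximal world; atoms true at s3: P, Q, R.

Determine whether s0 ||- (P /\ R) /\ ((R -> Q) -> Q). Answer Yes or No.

s0 ||-/- (P /\ R) /\ ((R -> Q) -> Q) since s0 fails P /\ R.

No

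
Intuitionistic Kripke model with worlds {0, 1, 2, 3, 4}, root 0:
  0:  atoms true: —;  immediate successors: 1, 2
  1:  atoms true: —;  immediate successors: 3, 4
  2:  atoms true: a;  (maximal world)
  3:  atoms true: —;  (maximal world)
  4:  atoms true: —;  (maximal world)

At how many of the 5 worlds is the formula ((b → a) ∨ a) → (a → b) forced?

0: does not force it — 0 ⊮ ((b → a) ∨ a) → (a → b): already at 0 itself, 0 ⊩ (b → a) ∨ a but 0 ⊮ a → b.
1: forces it.
2: does not force it — 2 ⊮ ((b → a) ∨ a) → (a → b): already at 2 itself, 2 ⊩ (b → a) ∨ a but 2 ⊮ a → b.
3: forces it.
4: forces it.
Worlds forcing the formula: {1, 3, 4}.

3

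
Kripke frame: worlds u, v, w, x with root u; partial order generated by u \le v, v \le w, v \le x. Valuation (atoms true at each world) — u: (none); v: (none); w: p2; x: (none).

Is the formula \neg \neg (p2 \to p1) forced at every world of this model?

No

Not every world: u \nVdash \neg \neg (p2 \to p1).
u \nVdash \neg \neg (p2 \to p1) since w is accessible from u and w \Vdash \neg (p2 \to p1).
w \Vdash \neg (p2 \to p1): no world accessible from w forces p2 \to p1.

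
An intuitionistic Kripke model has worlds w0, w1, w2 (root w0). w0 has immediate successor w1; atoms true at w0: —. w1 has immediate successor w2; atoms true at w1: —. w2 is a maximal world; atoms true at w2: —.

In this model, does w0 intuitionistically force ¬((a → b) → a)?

w0 ⊩ ¬((a → b) → a): no world accessible from w0 forces (a → b) → a.

Yes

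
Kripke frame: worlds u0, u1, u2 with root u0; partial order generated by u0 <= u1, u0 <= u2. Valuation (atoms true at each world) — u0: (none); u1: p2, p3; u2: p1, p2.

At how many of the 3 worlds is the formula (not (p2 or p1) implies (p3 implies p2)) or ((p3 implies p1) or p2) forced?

3

u0: forces it.
u1: forces it.
u2: forces it.
Worlds forcing the formula: {u0, u1, u2}.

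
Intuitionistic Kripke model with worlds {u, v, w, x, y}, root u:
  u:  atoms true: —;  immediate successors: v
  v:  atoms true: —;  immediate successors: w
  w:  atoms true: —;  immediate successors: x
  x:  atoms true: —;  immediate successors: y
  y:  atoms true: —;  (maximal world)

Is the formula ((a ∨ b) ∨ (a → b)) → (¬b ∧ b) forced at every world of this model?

No

Not every world: u ⊮ ((a ∨ b) ∨ (a → b)) → (¬b ∧ b).
u ⊮ ((a ∨ b) ∨ (a → b)) → (¬b ∧ b): already at u itself, u ⊩ (a ∨ b) ∨ (a → b) but u ⊮ ¬b ∧ b.
u ⊮ ¬b ∧ b since u fails b.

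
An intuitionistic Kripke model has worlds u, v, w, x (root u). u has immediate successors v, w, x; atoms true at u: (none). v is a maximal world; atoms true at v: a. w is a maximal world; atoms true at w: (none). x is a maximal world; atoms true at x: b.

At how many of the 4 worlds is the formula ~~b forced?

1

u: does not force it — u ||-/- ~~b since v is accessible from u and v ||- ~b.
v: does not force it — v ||-/- ~~b since v is accessible from v and v ||- ~b.
w: does not force it.
x: forces it.
Worlds forcing the formula: {x}.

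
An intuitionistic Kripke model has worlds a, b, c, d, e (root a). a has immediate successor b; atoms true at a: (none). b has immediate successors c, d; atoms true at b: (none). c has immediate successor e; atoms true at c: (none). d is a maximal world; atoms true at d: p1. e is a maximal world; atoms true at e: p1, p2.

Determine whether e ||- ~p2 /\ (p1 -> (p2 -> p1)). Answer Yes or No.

e ||-/- ~p2 /\ (p1 -> (p2 -> p1)) since e fails ~p2.

No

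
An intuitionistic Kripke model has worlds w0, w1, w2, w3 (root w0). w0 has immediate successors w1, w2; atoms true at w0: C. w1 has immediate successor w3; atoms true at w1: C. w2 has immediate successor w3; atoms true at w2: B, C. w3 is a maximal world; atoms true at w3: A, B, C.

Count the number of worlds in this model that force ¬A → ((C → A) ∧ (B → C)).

w0: forces it.
w1: forces it.
w2: forces it.
w3: forces it.
Worlds forcing the formula: {w0, w1, w2, w3}.

4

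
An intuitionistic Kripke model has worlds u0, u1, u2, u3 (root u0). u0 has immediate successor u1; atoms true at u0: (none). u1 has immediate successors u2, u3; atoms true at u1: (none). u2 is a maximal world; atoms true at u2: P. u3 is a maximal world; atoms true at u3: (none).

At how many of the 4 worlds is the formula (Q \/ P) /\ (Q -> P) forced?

1

u0: does not force it — u0 ||-/- (Q \/ P) /\ (Q -> P) since u0 fails Q \/ P.
u1: does not force it — u1 ||-/- (Q \/ P) /\ (Q -> P) since u1 fails Q \/ P.
u2: forces it.
u3: does not force it — u3 ||-/- (Q \/ P) /\ (Q -> P) since u3 fails Q \/ P.
Worlds forcing the formula: {u2}.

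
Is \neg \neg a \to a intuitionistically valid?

This is double-negation elimination, which is not intuitionistically valid.
A Kripke countermodel: worlds u0, u1; order generated by u0 \le u1; atoms true at each world — u0:{}; u1:{a}.
u0 \nVdash \neg \neg a \to a: already at u0 itself, u0 \Vdash \neg \neg a but u0 \nVdash a.
u0 lacks atom a, so u0 \nVdash a.
So the root u0 does not force the formula.

No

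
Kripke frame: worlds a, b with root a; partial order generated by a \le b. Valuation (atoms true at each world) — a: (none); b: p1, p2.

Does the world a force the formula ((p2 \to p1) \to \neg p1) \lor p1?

No

a \nVdash ((p2 \to p1) \to \neg p1) \lor p1: neither disjunct is forced at a.
a \nVdash (p2 \to p1) \to \neg p1: already at a itself, a \Vdash p2 \to p1 but a \nVdash \neg p1.
a \nVdash \neg p1 since b is accessible from a and b \Vdash p1.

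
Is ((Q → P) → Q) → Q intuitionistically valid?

This is Peirce's law, which is not intuitionistically valid.
A Kripke countermodel: worlds s0, s1; order generated by s0 ≤ s1; atoms true at each world — s0:{}; s1:{Q}.
s0 ⊮ ((Q → P) → Q) → Q: already at s0 itself, s0 ⊩ (Q → P) → Q but s0 ⊮ Q.
s0 lacks atom Q, so s0 ⊮ Q.
So the root s0 does not force the formula.

No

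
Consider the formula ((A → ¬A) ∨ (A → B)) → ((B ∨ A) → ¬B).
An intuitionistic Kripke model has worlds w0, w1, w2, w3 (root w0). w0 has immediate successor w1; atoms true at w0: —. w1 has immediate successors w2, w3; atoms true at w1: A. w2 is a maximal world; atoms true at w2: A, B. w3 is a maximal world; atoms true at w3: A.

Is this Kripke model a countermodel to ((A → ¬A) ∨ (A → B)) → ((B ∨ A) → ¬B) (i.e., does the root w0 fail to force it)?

w0 ⊮ ((A → ¬A) ∨ (A → B)) → ((B ∨ A) → ¬B): at the accessible world w2, w2 ⊩ (A → ¬A) ∨ (A → B) but w2 ⊮ (B ∨ A) → ¬B.
w2 ⊮ (B ∨ A) → ¬B: already at w2 itself, w2 ⊩ B ∨ A but w2 ⊮ ¬B.
w2 ⊮ ¬B since w2 is accessible from w2 and w2 ⊩ B.
So the root w0 does not force ((A → ¬A) ∨ (A → B)) → ((B ∨ A) → ¬B); the model is a countermodel.

Yes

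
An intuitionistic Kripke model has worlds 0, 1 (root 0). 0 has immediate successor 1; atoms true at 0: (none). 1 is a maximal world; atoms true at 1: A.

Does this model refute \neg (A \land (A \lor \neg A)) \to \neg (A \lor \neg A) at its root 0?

0 \Vdash \neg (A \land (A \lor \neg A)) \to \neg (A \lor \neg A) vacuously: no world accessible from 0 forces the antecedent \neg (A \land (A \lor \neg A)).
So the root 0 forces \neg (A \land (A \lor \neg A)) \to \neg (A \lor \neg A); the model is not a countermodel.

No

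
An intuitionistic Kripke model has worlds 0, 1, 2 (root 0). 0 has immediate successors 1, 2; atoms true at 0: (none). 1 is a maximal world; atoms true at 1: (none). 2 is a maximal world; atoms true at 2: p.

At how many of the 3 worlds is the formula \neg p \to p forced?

0: does not force it — 0 \nVdash \neg p \to p: at the accessible world 1, 1 \Vdash \neg p but 1 \nVdash p.
1: does not force it.
2: forces it.
Worlds forcing the formula: {2}.

1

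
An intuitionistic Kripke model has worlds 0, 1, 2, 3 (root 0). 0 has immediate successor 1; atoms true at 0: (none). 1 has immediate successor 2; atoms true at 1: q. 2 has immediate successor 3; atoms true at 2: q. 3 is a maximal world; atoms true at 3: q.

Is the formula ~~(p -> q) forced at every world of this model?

0 ||- ~~(p -> q): no world accessible from 0 forces ~(p -> q).
Since the root 0 forces ~~(p -> q) and forcing is persistent (monotone upward), every world forces it.

Yes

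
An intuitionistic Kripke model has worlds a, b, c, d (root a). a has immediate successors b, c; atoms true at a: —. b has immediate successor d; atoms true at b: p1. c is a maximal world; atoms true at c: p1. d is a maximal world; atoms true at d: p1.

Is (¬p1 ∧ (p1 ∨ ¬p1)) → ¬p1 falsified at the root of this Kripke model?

No

a ⊩ (¬p1 ∧ (p1 ∨ ¬p1)) → ¬p1 vacuously: no world accessible from a forces the antecedent ¬p1 ∧ (p1 ∨ ¬p1).
So the root a forces (¬p1 ∧ (p1 ∨ ¬p1)) → ¬p1; the model is not a countermodel.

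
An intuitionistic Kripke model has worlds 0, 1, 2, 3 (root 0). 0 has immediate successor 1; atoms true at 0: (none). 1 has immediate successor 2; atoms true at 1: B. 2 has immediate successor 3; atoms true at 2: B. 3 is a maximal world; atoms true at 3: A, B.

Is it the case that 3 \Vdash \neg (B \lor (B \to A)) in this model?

No

3 \nVdash \neg (B \lor (B \to A)) since 3 is accessible from 3 and 3 \Vdash B \lor (B \to A).
3 \Vdash B \lor (B \to A) via the disjunct B.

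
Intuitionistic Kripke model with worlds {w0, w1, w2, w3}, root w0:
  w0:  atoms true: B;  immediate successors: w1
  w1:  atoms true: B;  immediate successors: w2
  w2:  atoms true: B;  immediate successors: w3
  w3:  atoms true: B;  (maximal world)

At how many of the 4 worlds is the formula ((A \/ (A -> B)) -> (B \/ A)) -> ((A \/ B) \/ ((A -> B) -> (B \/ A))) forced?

w0: forces it.
w1: forces it.
w2: forces it.
w3: forces it.
Worlds forcing the formula: {w0, w1, w2, w3}.

4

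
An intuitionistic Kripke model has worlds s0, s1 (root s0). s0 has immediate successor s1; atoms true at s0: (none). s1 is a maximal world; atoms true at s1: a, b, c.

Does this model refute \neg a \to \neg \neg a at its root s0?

No

s0 \Vdash \neg a \to \neg \neg a vacuously: no world accessible from s0 forces the antecedent \neg a.
So the root s0 forces \neg a \to \neg \neg a; the model is not a countermodel.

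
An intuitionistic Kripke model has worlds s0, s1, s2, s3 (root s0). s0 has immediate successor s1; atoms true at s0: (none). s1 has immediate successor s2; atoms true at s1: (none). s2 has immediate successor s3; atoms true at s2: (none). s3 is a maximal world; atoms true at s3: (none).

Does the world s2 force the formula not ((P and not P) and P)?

s2 forces not ((P and not P) and P): no world accessible from s2 forces (P and not P) and P.

Yes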